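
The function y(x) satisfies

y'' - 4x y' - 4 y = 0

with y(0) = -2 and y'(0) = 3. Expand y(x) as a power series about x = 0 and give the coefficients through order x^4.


Ansatz: y(x) = sum_{n>=0} a_n x^n, so y'(x) = sum_{n>=1} n a_n x^(n-1) and y''(x) = sum_{n>=2} n(n-1) a_n x^(n-2).
Substitute into P(x) y'' + Q(x) y' + R(x) y = 0 with P(x) = 1, Q(x) = -4x, R(x) = -4, and match powers of x.
Initial conditions: a_0 = -2, a_1 = 3.
Setting the coefficient of each power of x to zero and solving order by order (substituting the coefficients already found):
  x^0: 2 a_2 - 4 a_0 = 0  ->  2 a_2 = 4 a_0 = -8  ->  a_2 = -4
  x^1: 6 a_3 - 8 a_1 = 0  ->  6 a_3 = 8 a_1 = 24  ->  a_3 = 4
  x^2: 12 a_4 - 12 a_2 = 0  ->  12 a_4 = 12 a_2 = -48  ->  a_4 = -4
Truncated series: y(x) = -2 + 3 x - 4 x^2 + 4 x^3 - 4 x^4 + O(x^5).

a_0 = -2; a_1 = 3; a_2 = -4; a_3 = 4; a_4 = -4


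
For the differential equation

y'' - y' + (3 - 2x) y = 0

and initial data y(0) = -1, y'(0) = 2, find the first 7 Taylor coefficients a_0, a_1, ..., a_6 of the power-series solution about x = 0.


Ansatz: y(x) = sum_{n>=0} a_n x^n, so y'(x) = sum_{n>=1} n a_n x^(n-1) and y''(x) = sum_{n>=2} n(n-1) a_n x^(n-2).
Substitute into P(x) y'' + Q(x) y' + R(x) y = 0 with P(x) = 1, Q(x) = -1, R(x) = 3 - 2x, and match powers of x.
Initial conditions: a_0 = -1, a_1 = 2.
Setting the coefficient of each power of x to zero and solving order by order (substituting the coefficients already found):
  x^0: 2 a_2 - a_1 + 3 a_0 = 0  ->  2 a_2 = a_1 - 3 a_0 = 5  ->  a_2 = 5/2
  x^1: 6 a_3 - 2 a_2 + 3 a_1 - 2 a_0 = 0  ->  6 a_3 = 2 a_2 - 3 a_1 + 2 a_0 = -3  ->  a_3 = -1/2
  x^2: 12 a_4 - 3 a_3 + 3 a_2 - 2 a_1 = 0  ->  12 a_4 = 3 a_3 - 3 a_2 + 2 a_1 = -5  ->  a_4 = -5/12
  x^3: 20 a_5 - 4 a_4 + 3 a_3 - 2 a_2 = 0  ->  20 a_5 = 4 a_4 - 3 a_3 + 2 a_2 = 29/6  ->  a_5 = 29/120
  x^4: 30 a_6 - 5 a_5 + 3 a_4 - 2 a_3 = 0  ->  30 a_6 = 5 a_5 - 3 a_4 + 2 a_3 = 35/24  ->  a_6 = 7/144
Truncated series: y(x) = -1 + 2 x + (5/2) x^2 - (1/2) x^3 - (5/12) x^4 + (29/120) x^5 + (7/144) x^6 + O(x^7).

a_0 = -1; a_1 = 2; a_2 = 5/2; a_3 = -1/2; a_4 = -5/12; a_5 = 29/120; a_6 = 7/144


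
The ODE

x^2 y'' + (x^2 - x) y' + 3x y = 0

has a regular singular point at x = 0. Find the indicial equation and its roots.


Divide by x^2 to reach normal form y'' + P_1(x) y' + P_2(x) y = 0 with P_1(x) = 1 - 1/x and P_2(x) = 3/x.
x = 0 is a singular point because the y'-coefficient 1 - 1/x has a pole at x = 0 and the y-coefficient 3/x has a pole at x = 0.
It is a regular singular point because x P_1(x) = p(x) = x - 1 and x^2 P_2(x) = q(x) = 3x are polynomials, hence analytic at x = 0.
p(0) = -1,  q(0) = 0.
Indicial equation: r(r-1) + p(0) r + q(0) = 0, i.e. r^2 + (p(0) - 1) r + q(0) = 0, i.e. r^2 - 2 r = 0.
Discriminant: (-2)^2 - 4(0) = 4, so r = (2 ± 2)/2.
Solving: r_1 = 2, r_2 = 0.

indicial: r^2 - 2 r = 0; roots r_1 = 2, r_2 = 0


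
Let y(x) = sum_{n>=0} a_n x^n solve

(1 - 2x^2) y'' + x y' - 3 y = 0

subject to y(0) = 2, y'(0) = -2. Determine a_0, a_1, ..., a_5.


Ansatz: y(x) = sum_{n>=0} a_n x^n, so y'(x) = sum_{n>=1} n a_n x^(n-1) and y''(x) = sum_{n>=2} n(n-1) a_n x^(n-2).
Substitute into P(x) y'' + Q(x) y' + R(x) y = 0 with P(x) = 1 - 2x^2, Q(x) = x, R(x) = -3, and match powers of x.
Initial conditions: a_0 = 2, a_1 = -2.
Setting the coefficient of each power of x to zero and solving order by order (substituting the coefficients already found):
  x^0: 2 a_2 - 3 a_0 = 0  ->  2 a_2 = 3 a_0 = 6  ->  a_2 = 3
  x^1: 6 a_3 - 2 a_1 = 0  ->  6 a_3 = 2 a_1 = -4  ->  a_3 = -2/3
  x^2: 12 a_4 - 5 a_2 = 0  ->  12 a_4 = 5 a_2 = 15  ->  a_4 = 5/4
  x^3: 20 a_5 - 12 a_3 = 0  ->  20 a_5 = 12 a_3 = -8  ->  a_5 = -2/5
Truncated series: y(x) = 2 - 2 x + 3 x^2 - (2/3) x^3 + (5/4) x^4 - (2/5) x^5 + O(x^6).

a_0 = 2; a_1 = -2; a_2 = 3; a_3 = -2/3; a_4 = 5/4; a_5 = -2/5


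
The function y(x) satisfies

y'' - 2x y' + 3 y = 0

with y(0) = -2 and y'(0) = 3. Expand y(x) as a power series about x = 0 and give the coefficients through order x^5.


Ansatz: y(x) = sum_{n>=0} a_n x^n, so y'(x) = sum_{n>=1} n a_n x^(n-1) and y''(x) = sum_{n>=2} n(n-1) a_n x^(n-2).
Substitute into P(x) y'' + Q(x) y' + R(x) y = 0 with P(x) = 1, Q(x) = -2x, R(x) = 3, and match powers of x.
Initial conditions: a_0 = -2, a_1 = 3.
Setting the coefficient of each power of x to zero and solving order by order (substituting the coefficients already found):
  x^0: 2 a_2 + 3 a_0 = 0  ->  2 a_2 = -3 a_0 = 6  ->  a_2 = 3
  x^1: 6 a_3 + a_1 = 0  ->  6 a_3 = -a_1 = -3  ->  a_3 = -1/2
  x^2: 12 a_4 - a_2 = 0  ->  12 a_4 = a_2 = 3  ->  a_4 = 1/4
  x^3: 20 a_5 - 3 a_3 = 0  ->  20 a_5 = 3 a_3 = -3/2  ->  a_5 = -3/40
Truncated series: y(x) = -2 + 3 x + 3 x^2 - (1/2) x^3 + (1/4) x^4 - (3/40) x^5 + O(x^6).

a_0 = -2; a_1 = 3; a_2 = 3; a_3 = -1/2; a_4 = 1/4; a_5 = -3/40


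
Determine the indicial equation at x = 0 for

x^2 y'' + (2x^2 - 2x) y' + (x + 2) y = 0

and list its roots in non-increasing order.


Divide by x^2 to reach normal form y'' + P_1(x) y' + P_2(x) y = 0 with P_1(x) = 2 - 2/x and P_2(x) = 1/x + 2/x^2.
x = 0 is a singular point because the y'-coefficient 2 - 2/x has a pole at x = 0 and the y-coefficient 1/x + 2/x^2 has a pole at x = 0.
It is a regular singular point because x P_1(x) = p(x) = 2x - 2 and x^2 P_2(x) = q(x) = x + 2 are polynomials, hence analytic at x = 0.
p(0) = -2,  q(0) = 2.
Indicial equation: r(r-1) + p(0) r + q(0) = 0, i.e. r^2 + (p(0) - 1) r + q(0) = 0, i.e. r^2 - 3 r + 2 = 0.
Discriminant: (-3)^2 - 4(2) = 1, so r = (3 ± 1)/2.
Solving: r_1 = 2, r_2 = 1.

indicial: r^2 - 3 r + 2 = 0; roots r_1 = 2, r_2 = 1


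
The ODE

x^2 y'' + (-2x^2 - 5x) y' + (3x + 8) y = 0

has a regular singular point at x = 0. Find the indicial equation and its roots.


Divide by x^2 to reach normal form y'' + P_1(x) y' + P_2(x) y = 0 with P_1(x) = -2 - 5/x and P_2(x) = 3/x + 8/x^2.
x = 0 is a singular point because the y'-coefficient -2 - 5/x has a pole at x = 0 and the y-coefficient 3/x + 8/x^2 has a pole at x = 0.
It is a regular singular point because x P_1(x) = p(x) = -2x - 5 and x^2 P_2(x) = q(x) = 3x + 8 are polynomials, hence analytic at x = 0.
p(0) = -5,  q(0) = 8.
Indicial equation: r(r-1) + p(0) r + q(0) = 0, i.e. r^2 + (p(0) - 1) r + q(0) = 0, i.e. r^2 - 6 r + 8 = 0.
Discriminant: (-6)^2 - 4(8) = 4, so r = (6 ± 2)/2.
Solving: r_1 = 4, r_2 = 2.

indicial: r^2 - 6 r + 8 = 0; roots r_1 = 4, r_2 = 2


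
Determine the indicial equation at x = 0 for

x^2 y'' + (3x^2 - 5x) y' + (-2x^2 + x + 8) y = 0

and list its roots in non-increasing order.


Divide by x^2 to reach normal form y'' + P_1(x) y' + P_2(x) y = 0 with P_1(x) = 3 - 5/x and P_2(x) = -2 + 1/x + 8/x^2.
x = 0 is a singular point because the y'-coefficient 3 - 5/x has a pole at x = 0 and the y-coefficient -2 + 1/x + 8/x^2 has a pole at x = 0.
It is a regular singular point because x P_1(x) = p(x) = 3x - 5 and x^2 P_2(x) = q(x) = -2x^2 + x + 8 are polynomials, hence analytic at x = 0.
p(0) = -5,  q(0) = 8.
Indicial equation: r(r-1) + p(0) r + q(0) = 0, i.e. r^2 + (p(0) - 1) r + q(0) = 0, i.e. r^2 - 6 r + 8 = 0.
Discriminant: (-6)^2 - 4(8) = 4, so r = (6 ± 2)/2.
Solving: r_1 = 4, r_2 = 2.

indicial: r^2 - 6 r + 8 = 0; roots r_1 = 4, r_2 = 2


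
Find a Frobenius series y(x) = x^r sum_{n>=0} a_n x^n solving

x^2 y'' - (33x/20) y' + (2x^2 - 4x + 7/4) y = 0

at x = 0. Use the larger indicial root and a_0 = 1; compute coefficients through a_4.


Write in Frobenius form y'' + (p(x)/x) y' + (q(x)/x^2) y = 0:
  p(x) = -33/20,  q(x) = 2x^2 - 4x + 7/4.
Indicial equation: r(r-1) + (-33/20) r + (7/4) = 0 -> roots r_1 = 7/5, r_2 = 5/4.
Take r = r_1 = 7/5. Let y(x) = x^r sum_{n>=0} a_n x^n with a_0 = 1.
Substitute y = x^r sum a_n x^n and match x^{r+n}. The recurrence is
  D(n) a_n - 4 a_{n-1} + 2 a_{n-2} = 0,  where D(n) = (r+n)(r+n-1) + (-33/20)(r+n) + (7/4).
  a_n = [4 a_{n-1} - 2 a_{n-2}] / D(n).
Since the indicial polynomial factors as (r - r_1)(r - r_2), D(n) = (r_1 + n - r_1)(r_1 + n - r_2) = n(n + 3/20).
Evaluating step by step (a_0 = 1):
  n = 1: D(1) = 1(1 + 3/20) = 23/20; numerator = 4(1) = 4; a_1 = (4)/(23/20) = 80/23
  n = 2: D(2) = 2(2 + 3/20) = 43/10; numerator = 4(80/23) - 2(1) = 274/23; a_2 = (274/23)/(43/10) = 2740/989
  n = 3: D(3) = 3(3 + 3/20) = 189/20; numerator = 4(2740/989) - 2(80/23) = 4080/989; a_3 = (4080/989)/(189/20) = 27200/62307
  n = 4: D(4) = 4(4 + 3/20) = 83/5; numerator = 4(27200/62307) - 2(2740/989) = -10280/2709; a_4 = (-10280/2709)/(83/5) = -51400/224847

r = 7/5; a_0 = 1; a_1 = 80/23; a_2 = 2740/989; a_3 = 27200/62307; a_4 = -51400/224847


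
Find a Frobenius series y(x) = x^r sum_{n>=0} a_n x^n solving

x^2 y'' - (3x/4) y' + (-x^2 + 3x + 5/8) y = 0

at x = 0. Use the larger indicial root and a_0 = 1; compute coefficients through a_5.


Write in Frobenius form y'' + (p(x)/x) y' + (q(x)/x^2) y = 0:
  p(x) = -3/4,  q(x) = -x^2 + 3x + 5/8.
Indicial equation: r(r-1) + (-3/4) r + (5/8) = 0 -> roots r_1 = 5/4, r_2 = 1/2.
Take r = r_1 = 5/4. Let y(x) = x^r sum_{n>=0} a_n x^n with a_0 = 1.
Substitute y = x^r sum a_n x^n and match x^{r+n}. The recurrence is
  D(n) a_n + 3 a_{n-1} - 1 a_{n-2} = 0,  where D(n) = (r+n)(r+n-1) + (-3/4)(r+n) + (5/8).
  a_n = [-3 a_{n-1} + 1 a_{n-2}] / D(n).
Since the indicial polynomial factors as (r - r_1)(r - r_2), D(n) = (r_1 + n - r_1)(r_1 + n - r_2) = n(n + 3/4).
Evaluating step by step (a_0 = 1):
  n = 1: D(1) = 1(1 + 3/4) = 7/4; numerator = -3(1) = -3; a_1 = (-3)/(7/4) = -12/7
  n = 2: D(2) = 2(2 + 3/4) = 11/2; numerator = -3(-12/7) + 1(1) = 43/7; a_2 = (43/7)/(11/2) = 86/77
  n = 3: D(3) = 3(3 + 3/4) = 45/4; numerator = -3(86/77) + 1(-12/7) = -390/77; a_3 = (-390/77)/(45/4) = -104/231
  n = 4: D(4) = 4(4 + 3/4) = 19; numerator = -3(-104/231) + 1(86/77) = 190/77; a_4 = (190/77)/(19) = 10/77
  n = 5: D(5) = 5(5 + 3/4) = 115/4; numerator = -3(10/77) + 1(-104/231) = -194/231; a_5 = (-194/231)/(115/4) = -776/26565

r = 5/4; a_0 = 1; a_1 = -12/7; a_2 = 86/77; a_3 = -104/231; a_4 = 10/77; a_5 = -776/26565


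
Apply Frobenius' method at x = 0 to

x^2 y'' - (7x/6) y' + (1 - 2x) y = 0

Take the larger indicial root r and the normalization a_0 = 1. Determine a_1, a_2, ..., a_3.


Write in Frobenius form y'' + (p(x)/x) y' + (q(x)/x^2) y = 0:
  p(x) = -7/6,  q(x) = 1 - 2x.
Indicial equation: r(r-1) + (-7/6) r + (1) = 0 -> roots r_1 = 3/2, r_2 = 2/3.
Take r = r_1 = 3/2. Let y(x) = x^r sum_{n>=0} a_n x^n with a_0 = 1.
Substitute y = x^r sum a_n x^n and match x^{r+n}. The recurrence is
  D(n) a_n - 2 a_{n-1} = 0,  where D(n) = (r+n)(r+n-1) + (-7/6)(r+n) + (1).
  a_n = 2 / D(n) * a_{n-1}.
Since the indicial polynomial factors as (r - r_1)(r - r_2), D(n) = (r_1 + n - r_1)(r_1 + n - r_2) = n(n + 5/6).
Evaluating step by step (a_0 = 1):
  n = 1: D(1) = 1(1 + 5/6) = 11/6; numerator = 2(1) = 2; a_1 = (2)/(11/6) = 12/11
  n = 2: D(2) = 2(2 + 5/6) = 17/3; numerator = 2(12/11) = 24/11; a_2 = (24/11)/(17/3) = 72/187
  n = 3: D(3) = 3(3 + 5/6) = 23/2; numerator = 2(72/187) = 144/187; a_3 = (144/187)/(23/2) = 288/4301

r = 3/2; a_0 = 1; a_1 = 12/11; a_2 = 72/187; a_3 = 288/4301


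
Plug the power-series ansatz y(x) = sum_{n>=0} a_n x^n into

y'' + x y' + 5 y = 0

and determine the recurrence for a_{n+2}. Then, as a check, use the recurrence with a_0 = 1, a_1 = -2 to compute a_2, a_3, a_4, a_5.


Substitute y = sum_n a_n x^n.
y''(x) has coefficient (n+2)(n+1) a_{n+2} at x^n;
x y'(x) has coefficient n a_n at x^n (shift);
5 y(x) has coefficient 5 a_n at x^n.
Matching x^n: (n+2)(n+1) a_{n+2} + (n + 5) a_n = 0.
Thus a_{n+2} = (-n - 5) / ((n+1)(n+2)) * a_n.

Check with a_0 = 1, a_1 = -2 (apply the recurrence for n = 0, 1, 2, 3): a_0 = 1, a_1 = -2, a_2 = -5/2, a_3 = 2, a_4 = 35/24, a_5 = -4/5.

a_(n+2) = (-n - 5) / ((n+1)(n+2)) * a_n; check: a_0 = 1, a_1 = -2, a_2 = -5/2, a_3 = 2, a_4 = 35/24, a_5 = -4/5


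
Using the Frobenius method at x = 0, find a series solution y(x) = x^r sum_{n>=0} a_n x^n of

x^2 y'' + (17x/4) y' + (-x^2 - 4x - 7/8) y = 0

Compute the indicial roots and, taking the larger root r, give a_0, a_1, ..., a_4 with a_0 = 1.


Write in Frobenius form y'' + (p(x)/x) y' + (q(x)/x^2) y = 0:
  p(x) = 17/4,  q(x) = -x^2 - 4x - 7/8.
Indicial equation: r(r-1) + (17/4) r + (-7/8) = 0 -> roots r_1 = 1/4, r_2 = -7/2.
Take r = r_1 = 1/4. Let y(x) = x^r sum_{n>=0} a_n x^n with a_0 = 1.
Substitute y = x^r sum a_n x^n and match x^{r+n}. The recurrence is
  D(n) a_n - 4 a_{n-1} - 1 a_{n-2} = 0,  where D(n) = (r+n)(r+n-1) + (17/4)(r+n) + (-7/8).
  a_n = [4 a_{n-1} + 1 a_{n-2}] / D(n).
Since the indicial polynomial factors as (r - r_1)(r - r_2), D(n) = (r_1 + n - r_1)(r_1 + n - r_2) = n(n + 15/4).
Evaluating step by step (a_0 = 1):
  n = 1: D(1) = 1(1 + 15/4) = 19/4; numerator = 4(1) = 4; a_1 = (4)/(19/4) = 16/19
  n = 2: D(2) = 2(2 + 15/4) = 23/2; numerator = 4(16/19) + 1(1) = 83/19; a_2 = (83/19)/(23/2) = 166/437
  n = 3: D(3) = 3(3 + 15/4) = 81/4; numerator = 4(166/437) + 1(16/19) = 1032/437; a_3 = (1032/437)/(81/4) = 1376/11799
  n = 4: D(4) = 4(4 + 15/4) = 31; numerator = 4(1376/11799) + 1(166/437) = 9986/11799; a_4 = (9986/11799)/(31) = 9986/365769

r = 1/4; a_0 = 1; a_1 = 16/19; a_2 = 166/437; a_3 = 1376/11799; a_4 = 9986/365769


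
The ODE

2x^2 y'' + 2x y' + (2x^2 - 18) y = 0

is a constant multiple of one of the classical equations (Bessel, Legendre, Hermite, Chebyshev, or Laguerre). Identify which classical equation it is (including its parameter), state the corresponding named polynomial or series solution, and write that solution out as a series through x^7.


All three coefficients share the factor 2; dividing through by 2 gives  x^2 y'' + x y' + (x^2 - 9) y = 0.
This matches the Bessel equation x^2 y'' + x y' + (x^2 - nu^2) y = 0 with nu^2 = 9, so nu = 3; the solution bounded at x = 0 is J_3(x).
Frobenius at x = 0: indicial roots ±nu; for r = nu the recurrence k(k + 2nu) c_k = -c_{k-2} gives the standard series J_nu(x) = sum_{k>=0} (-1)^k / (k! (k+nu)!) (x/2)^(2k+nu). Evaluate the first 3 terms:
  k = 0: (-1)^0 / (0! * 3! * 2^3) x^3 = 1/(1*6*8) x^3 = (1/48) x^3
  k = 1: (-1)^1 / (1! * 4! * 2^5) x^5 = -1/(1*24*32) x^5 = (-1/768) x^5
  k = 2: (-1)^2 / (2! * 5! * 2^7) x^7 = 1/(2*120*128) x^7 = (1/30720) x^7
Hence J_3(x) = x^7/30720 - x^5/768 + x^3/48 + ....

J_3(x); series = x^7/30720 - x^5/768 + x^3/48


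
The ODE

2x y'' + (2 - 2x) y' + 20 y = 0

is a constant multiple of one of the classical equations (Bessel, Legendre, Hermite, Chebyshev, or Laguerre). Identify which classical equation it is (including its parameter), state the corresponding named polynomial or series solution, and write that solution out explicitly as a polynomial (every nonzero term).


All three coefficients share the factor 2; dividing through by 2 gives  x y'' + (1 - x) y' + 10 y = 0.
This matches the Laguerre equation x y'' + (1 - x) y' + n y = 0 with n = 10; the polynomial solution is L_10(x).
With y = sum_k a_k x^k, matching x^k gives (k+1)k a_{k+1} + (k+1) a_{k+1} - k a_k + n a_k = 0, i.e. (k+1)^2 a_{k+1} = (k - n) a_k = (k - 10) a_k. The right side vanishes at k = 10, so the series terminates at degree 10.
Standard normalization L_n(0) = 1 gives a_0 = 1. Work upward with a_{k+1} = (k - 10) a_k / (k+1)^2:
  a_1 = (0 - 10)(1) / 1^2 = -10/1 = -10
  a_2 = (1 - 10)(-10) / 2^2 = 90/4 = 45/2
  a_3 = (2 - 10)(45/2) / 3^2 = -180/9 = -20
  a_4 = (3 - 10)(-20) / 4^2 = 140/16 = 35/4
  a_5 = (4 - 10)(35/4) / 5^2 = (-105/2)/25 = -21/10
  a_6 = (5 - 10)(-21/10) / 6^2 = (21/2)/36 = 7/24
  a_7 = (6 - 10)(7/24) / 7^2 = (-7/6)/49 = -1/42
  a_8 = (7 - 10)(-1/42) / 8^2 = (1/14)/64 = 1/896
  a_9 = (8 - 10)(1/896) / 9^2 = (-1/448)/81 = -1/36288
  a_10 = (9 - 10)(-1/36288) / 10^2 = (1/36288)/100 = 1/3628800
Hence L_10(x) = x^10/3628800 - x^9/36288 + x^8/896 - x^7/42 + 7 x^6/24 - 21 x^5/10 + 35 x^4/4 - 20 x^3 + 45 x^2/2 - 10 x + 1.

L_10(x); series = x^10/3628800 - x^9/36288 + x^8/896 - x^7/42 + 7 x^6/24 - 21 x^5/10 + 35 x^4/4 - 20 x^3 + 45 x^2/2 - 10 x + 1


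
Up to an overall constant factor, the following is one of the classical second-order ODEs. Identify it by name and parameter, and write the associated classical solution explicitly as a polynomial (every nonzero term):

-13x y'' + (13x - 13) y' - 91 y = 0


All three coefficients share the factor -13; dividing through by -13 gives  x y'' + (1 - x) y' + 7 y = 0.
This matches the Laguerre equation x y'' + (1 - x) y' + n y = 0 with n = 7; the polynomial solution is L_7(x).
With y = sum_k a_k x^k, matching x^k gives (k+1)k a_{k+1} + (k+1) a_{k+1} - k a_k + n a_k = 0, i.e. (k+1)^2 a_{k+1} = (k - n) a_k = (k - 7) a_k. The right side vanishes at k = 7, so the series terminates at degree 7.
Standard normalization L_n(0) = 1 gives a_0 = 1. Work upward with a_{k+1} = (k - 7) a_k / (k+1)^2:
  a_1 = (0 - 7)(1) / 1^2 = -7/1 = -7
  a_2 = (1 - 7)(-7) / 2^2 = 42/4 = 21/2
  a_3 = (2 - 7)(21/2) / 3^2 = (-105/2)/9 = -35/6
  a_4 = (3 - 7)(-35/6) / 4^2 = (70/3)/16 = 35/24
  a_5 = (4 - 7)(35/24) / 5^2 = (-35/8)/25 = -7/40
  a_6 = (5 - 7)(-7/40) / 6^2 = (7/20)/36 = 7/720
  a_7 = (6 - 7)(7/720) / 7^2 = (-7/720)/49 = -1/5040
Hence L_7(x) = -x^7/5040 + 7 x^6/720 - 7 x^5/40 + 35 x^4/24 - 35 x^3/6 + 21 x^2/2 - 7 x + 1.

L_7(x); series = -x^7/5040 + 7 x^6/720 - 7 x^5/40 + 35 x^4/24 - 35 x^3/6 + 21 x^2/2 - 7 x + 1


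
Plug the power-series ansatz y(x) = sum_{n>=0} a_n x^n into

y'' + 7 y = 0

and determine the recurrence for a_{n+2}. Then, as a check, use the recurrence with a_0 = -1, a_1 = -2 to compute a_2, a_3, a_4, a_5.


Substitute y = sum_n a_n x^n into y'' + (const) y = 0.
y''(x) = sum_{n>=0} (n+2)(n+1) a_{n+2} x^n.
The ODE becomes sum_n [(n+2)(n+1) a_{n+2} + 7 a_n] x^n = 0.
Setting each coefficient to zero gives the recurrence:
  (n+2)(n+1) a_{n+2} + 7 a_n = 0,
  a_{n+2} = -7 / ((n+1)(n+2)) a_n.

Check with a_0 = -1, a_1 = -2 (apply the recurrence for n = 0, 1, 2, 3): a_0 = -1, a_1 = -2, a_2 = 7/2, a_3 = 7/3, a_4 = -49/24, a_5 = -49/60.

a_{n+2} = -7/((n+1)(n+2)) * a_n; check: a_0 = -1, a_1 = -2, a_2 = 7/2, a_3 = 7/3, a_4 = -49/24, a_5 = -49/60


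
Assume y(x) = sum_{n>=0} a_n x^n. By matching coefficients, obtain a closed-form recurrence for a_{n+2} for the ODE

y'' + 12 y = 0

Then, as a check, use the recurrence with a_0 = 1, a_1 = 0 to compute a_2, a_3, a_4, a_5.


Substitute y = sum_n a_n x^n into y'' + (const) y = 0.
y''(x) = sum_{n>=0} (n+2)(n+1) a_{n+2} x^n.
The ODE becomes sum_n [(n+2)(n+1) a_{n+2} + 12 a_n] x^n = 0.
Setting each coefficient to zero gives the recurrence:
  (n+2)(n+1) a_{n+2} + 12 a_n = 0,
  a_{n+2} = -12 / ((n+1)(n+2)) a_n.

Check with a_0 = 1, a_1 = 0 (apply the recurrence for n = 0, 1, 2, 3): a_0 = 1, a_1 = 0, a_2 = -6, a_3 = 0, a_4 = 6, a_5 = 0.

a_{n+2} = -12/((n+1)(n+2)) * a_n; check: a_0 = 1, a_1 = 0, a_2 = -6, a_3 = 0, a_4 = 6, a_5 = 0


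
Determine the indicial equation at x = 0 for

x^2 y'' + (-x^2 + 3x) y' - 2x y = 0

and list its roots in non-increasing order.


Divide by x^2 to reach normal form y'' + P_1(x) y' + P_2(x) y = 0 with P_1(x) = -1 + 3/x and P_2(x) = -2/x.
x = 0 is a singular point because the y'-coefficient -1 + 3/x has a pole at x = 0 and the y-coefficient -2/x has a pole at x = 0.
It is a regular singular point because x P_1(x) = p(x) = 3 - x and x^2 P_2(x) = q(x) = -2x are polynomials, hence analytic at x = 0.
p(0) = 3,  q(0) = 0.
Indicial equation: r(r-1) + p(0) r + q(0) = 0, i.e. r^2 + (p(0) - 1) r + q(0) = 0, i.e. r^2 + 2 r = 0.
Discriminant: (2)^2 - 4(0) = 4, so r = (-2 ± 2)/2.
Solving: r_1 = 0, r_2 = -2.

indicial: r^2 + 2 r = 0; roots r_1 = 0, r_2 = -2


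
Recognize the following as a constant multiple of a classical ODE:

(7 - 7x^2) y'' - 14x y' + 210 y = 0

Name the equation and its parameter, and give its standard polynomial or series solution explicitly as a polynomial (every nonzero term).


All three coefficients share the factor 7; dividing through by 7 gives  (1 - x^2) y'' - 2x y' + 30 y = 0.
This matches the Legendre equation (1 - x^2) y'' - 2x y' + n(n+1) y = 0 (note the -2x y' term) with n(n+1) = 30, so n = 5; the polynomial solution is P_5(x).
With y = sum_k a_k x^k, matching x^k gives (k+2)(k+1) a_{k+2} = [k(k+1) - n(n+1)] a_k = (k - 5)(k + 6) a_k. The right side vanishes at k = 5, so the series with the parity of 5 terminates at degree 5.
Standard normalization (P_n(1) = 1): leading coefficient (2n)!/(2^n (n!)^2) = 3628800/(32*14400) = 63/8, so a_5 = 63/8. Work downward with a_k = (k+1)(k+2) a_{k+2} / ((k - 5)(k + 6)):
  a_3 = (4)(5)(63/8) / ((3 - 5)(3 + 6)) = (315/2)/(-18) = -35/4
  a_1 = (2)(3)(-35/4) / ((1 - 5)(1 + 6)) = (-105/2)/(-28) = 15/8
Hence P_5(x) = 63 x^5/8 - 35 x^3/4 + 15 x/8.

P_5(x); series = 63 x^5/8 - 35 x^3/4 + 15 x/8


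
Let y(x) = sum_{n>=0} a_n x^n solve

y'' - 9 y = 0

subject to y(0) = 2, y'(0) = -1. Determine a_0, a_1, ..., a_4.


Ansatz: y(x) = sum_{n>=0} a_n x^n, so y'(x) = sum_{n>=1} n a_n x^(n-1) and y''(x) = sum_{n>=2} n(n-1) a_n x^(n-2).
Substitute into P(x) y'' + Q(x) y' + R(x) y = 0 with P(x) = 1, Q(x) = 0, R(x) = -9, and match powers of x.
Initial conditions: a_0 = 2, a_1 = -1.
Setting the coefficient of each power of x to zero and solving order by order (substituting the coefficients already found):
  x^0: 2 a_2 - 9 a_0 = 0  ->  2 a_2 = 9 a_0 = 18  ->  a_2 = 9
  x^1: 6 a_3 - 9 a_1 = 0  ->  6 a_3 = 9 a_1 = -9  ->  a_3 = -3/2
  x^2: 12 a_4 - 9 a_2 = 0  ->  12 a_4 = 9 a_2 = 81  ->  a_4 = 27/4
Truncated series: y(x) = 2 - x + 9 x^2 - (3/2) x^3 + (27/4) x^4 + O(x^5).

a_0 = 2; a_1 = -1; a_2 = 9; a_3 = -3/2; a_4 = 27/4


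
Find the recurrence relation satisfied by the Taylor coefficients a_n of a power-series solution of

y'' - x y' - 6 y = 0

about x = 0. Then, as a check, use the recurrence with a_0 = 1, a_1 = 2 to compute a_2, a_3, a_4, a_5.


Substitute y = sum_n a_n x^n.
y''(x) has coefficient (n+2)(n+1) a_{n+2} at x^n;
-x y'(x) has coefficient -n a_n at x^n (shift);
-6 y(x) has coefficient -6 a_n at x^n.
Matching x^n: (n+2)(n+1) a_{n+2} + (-n - 6) a_n = 0.
Thus a_{n+2} = (n + 6) / ((n+1)(n+2)) * a_n.

Check with a_0 = 1, a_1 = 2 (apply the recurrence for n = 0, 1, 2, 3): a_0 = 1, a_1 = 2, a_2 = 3, a_3 = 7/3, a_4 = 2, a_5 = 21/20.

a_(n+2) = (n + 6) / ((n+1)(n+2)) * a_n; check: a_0 = 1, a_1 = 2, a_2 = 3, a_3 = 7/3, a_4 = 2, a_5 = 21/20


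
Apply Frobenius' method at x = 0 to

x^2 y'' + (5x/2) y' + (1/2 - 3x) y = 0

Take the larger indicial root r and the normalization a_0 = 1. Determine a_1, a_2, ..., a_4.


Write in Frobenius form y'' + (p(x)/x) y' + (q(x)/x^2) y = 0:
  p(x) = 5/2,  q(x) = 1/2 - 3x.
Indicial equation: r(r-1) + (5/2) r + (1/2) = 0 -> roots r_1 = -1/2, r_2 = -1.
Take r = r_1 = -1/2. Let y(x) = x^r sum_{n>=0} a_n x^n with a_0 = 1.
Substitute y = x^r sum a_n x^n and match x^{r+n}. The recurrence is
  D(n) a_n - 3 a_{n-1} = 0,  where D(n) = (r+n)(r+n-1) + (5/2)(r+n) + (1/2).
  a_n = 3 / D(n) * a_{n-1}.
Since the indicial polynomial factors as (r - r_1)(r - r_2), D(n) = (r_1 + n - r_1)(r_1 + n - r_2) = n(n + 1/2).
Evaluating step by step (a_0 = 1):
  n = 1: D(1) = 1(1 + 1/2) = 3/2; numerator = 3(1) = 3; a_1 = (3)/(3/2) = 2
  n = 2: D(2) = 2(2 + 1/2) = 5; numerator = 3(2) = 6; a_2 = (6)/(5) = 6/5
  n = 3: D(3) = 3(3 + 1/2) = 21/2; numerator = 3(6/5) = 18/5; a_3 = (18/5)/(21/2) = 12/35
  n = 4: D(4) = 4(4 + 1/2) = 18; numerator = 3(12/35) = 36/35; a_4 = (36/35)/(18) = 2/35

r = -1/2; a_0 = 1; a_1 = 2; a_2 = 6/5; a_3 = 12/35; a_4 = 2/35


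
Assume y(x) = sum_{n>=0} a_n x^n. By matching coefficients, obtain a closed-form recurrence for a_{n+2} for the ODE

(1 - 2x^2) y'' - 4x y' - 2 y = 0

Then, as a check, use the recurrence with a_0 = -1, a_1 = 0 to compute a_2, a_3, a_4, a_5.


Substitute y = sum_n a_n x^n.
(1 - 2 x^2) y'' contributes (n+2)(n+1) a_{n+2} - 2 n(n-1) a_n at x^n.
-4 x y'(x) contributes -4 n a_n at x^n.
-2 y(x) contributes -2 a_n at x^n.
Matching x^n: (n+2)(n+1) a_{n+2} + (-2 n(n-1) - 4 n - 2) a_n = 0.
Thus a_{n+2} = (2 n(n-1) + 4 n + 2) / ((n+1)(n+2)) * a_n.

Check with a_0 = -1, a_1 = 0 (apply the recurrence for n = 0, 1, 2, 3): a_0 = -1, a_1 = 0, a_2 = -1, a_3 = 0, a_4 = -7/6, a_5 = 0.

a_(n+2) = (2 n(n-1) + 4 n + 2) / ((n+1)(n+2)) * a_n; check: a_0 = -1, a_1 = 0, a_2 = -1, a_3 = 0, a_4 = -7/6, a_5 = 0


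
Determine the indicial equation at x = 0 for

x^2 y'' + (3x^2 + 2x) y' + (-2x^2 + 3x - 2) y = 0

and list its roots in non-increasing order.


Divide by x^2 to reach normal form y'' + P_1(x) y' + P_2(x) y = 0 with P_1(x) = 3 + 2/x and P_2(x) = -2 + 3/x - 2/x^2.
x = 0 is a singular point because the y'-coefficient 3 + 2/x has a pole at x = 0 and the y-coefficient -2 + 3/x - 2/x^2 has a pole at x = 0.
It is a regular singular point because x P_1(x) = p(x) = 3x + 2 and x^2 P_2(x) = q(x) = -2x^2 + 3x - 2 are polynomials, hence analytic at x = 0.
p(0) = 2,  q(0) = -2.
Indicial equation: r(r-1) + p(0) r + q(0) = 0, i.e. r^2 + (p(0) - 1) r + q(0) = 0, i.e. r^2 + 1 r - 2 = 0.
Discriminant: (1)^2 - 4(-2) = 9, so r = (-1 ± 3)/2.
Solving: r_1 = 1, r_2 = -2.

indicial: r^2 + 1 r - 2 = 0; roots r_1 = 1, r_2 = -2


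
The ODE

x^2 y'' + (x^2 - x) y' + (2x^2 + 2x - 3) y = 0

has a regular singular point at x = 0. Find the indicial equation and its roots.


Divide by x^2 to reach normal form y'' + P_1(x) y' + P_2(x) y = 0 with P_1(x) = 1 - 1/x and P_2(x) = 2 + 2/x - 3/x^2.
x = 0 is a singular point because the y'-coefficient 1 - 1/x has a pole at x = 0 and the y-coefficient 2 + 2/x - 3/x^2 has a pole at x = 0.
It is a regular singular point because x P_1(x) = p(x) = x - 1 and x^2 P_2(x) = q(x) = 2x^2 + 2x - 3 are polynomials, hence analytic at x = 0.
p(0) = -1,  q(0) = -3.
Indicial equation: r(r-1) + p(0) r + q(0) = 0, i.e. r^2 + (p(0) - 1) r + q(0) = 0, i.e. r^2 - 2 r - 3 = 0.
Discriminant: (-2)^2 - 4(-3) = 16, so r = (2 ± 4)/2.
Solving: r_1 = 3, r_2 = -1.

indicial: r^2 - 2 r - 3 = 0; roots r_1 = 3, r_2 = -1


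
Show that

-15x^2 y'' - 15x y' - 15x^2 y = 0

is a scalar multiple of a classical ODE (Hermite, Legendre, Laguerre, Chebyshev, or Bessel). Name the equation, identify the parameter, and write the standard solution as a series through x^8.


All three coefficients share the factor -15; dividing through by -15 gives  x^2 y'' + x y' + x^2 y = 0.
This matches the Bessel equation x^2 y'' + x y' + (x^2 - nu^2) y = 0 with nu^2 = 0, so nu = 0; the solution bounded at x = 0 is J_0(x).
Frobenius at x = 0: indicial roots ±nu; for r = nu the recurrence k(k + 2nu) c_k = -c_{k-2} gives the standard series J_nu(x) = sum_{k>=0} (-1)^k / (k! (k+nu)!) (x/2)^(2k+nu). Evaluate the first 5 terms:
  k = 0: (-1)^0 / (0! * 0! * 2^0) x^0 = 1/(1*1*1) x^0 = (1) x^0
  k = 1: (-1)^1 / (1! * 1! * 2^2) x^2 = -1/(1*1*4) x^2 = (-1/4) x^2
  k = 2: (-1)^2 / (2! * 2! * 2^4) x^4 = 1/(2*2*16) x^4 = (1/64) x^4
  k = 3: (-1)^3 / (3! * 3! * 2^6) x^6 = -1/(6*6*64) x^6 = (-1/2304) x^6
  k = 4: (-1)^4 / (4! * 4! * 2^8) x^8 = 1/(24*24*256) x^8 = (1/147456) x^8
Hence J_0(x) = x^8/147456 - x^6/2304 + x^4/64 - x^2/4 + 1 + ....

J_0(x); series = x^8/147456 - x^6/2304 + x^4/64 - x^2/4 + 1


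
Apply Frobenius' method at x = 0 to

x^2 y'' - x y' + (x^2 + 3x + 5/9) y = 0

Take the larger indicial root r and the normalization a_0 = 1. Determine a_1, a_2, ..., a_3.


Write in Frobenius form y'' + (p(x)/x) y' + (q(x)/x^2) y = 0:
  p(x) = -1,  q(x) = x^2 + 3x + 5/9.
Indicial equation: r(r-1) + (-1) r + (5/9) = 0 -> roots r_1 = 5/3, r_2 = 1/3.
Take r = r_1 = 5/3. Let y(x) = x^r sum_{n>=0} a_n x^n with a_0 = 1.
Substitute y = x^r sum a_n x^n and match x^{r+n}. The recurrence is
  D(n) a_n + 3 a_{n-1} + 1 a_{n-2} = 0,  where D(n) = (r+n)(r+n-1) + (-1)(r+n) + (5/9).
  a_n = [-3 a_{n-1} - 1 a_{n-2}] / D(n).
Since the indicial polynomial factors as (r - r_1)(r - r_2), D(n) = (r_1 + n - r_1)(r_1 + n - r_2) = n(n + 4/3).
Evaluating step by step (a_0 = 1):
  n = 1: D(1) = 1(1 + 4/3) = 7/3; numerator = -3(1) = -3; a_1 = (-3)/(7/3) = -9/7
  n = 2: D(2) = 2(2 + 4/3) = 20/3; numerator = -3(-9/7) - 1(1) = 20/7; a_2 = (20/7)/(20/3) = 3/7
  n = 3: D(3) = 3(3 + 4/3) = 13; numerator = -3(3/7) - 1(-9/7) = 0; a_3 = (0)/(13) = 0

r = 5/3; a_0 = 1; a_1 = -9/7; a_2 = 3/7; a_3 = 0


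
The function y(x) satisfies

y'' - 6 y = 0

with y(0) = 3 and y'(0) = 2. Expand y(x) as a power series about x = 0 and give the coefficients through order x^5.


Ansatz: y(x) = sum_{n>=0} a_n x^n, so y'(x) = sum_{n>=1} n a_n x^(n-1) and y''(x) = sum_{n>=2} n(n-1) a_n x^(n-2).
Substitute into P(x) y'' + Q(x) y' + R(x) y = 0 with P(x) = 1, Q(x) = 0, R(x) = -6, and match powers of x.
Initial conditions: a_0 = 3, a_1 = 2.
Setting the coefficient of each power of x to zero and solving order by order (substituting the coefficients already found):
  x^0: 2 a_2 - 6 a_0 = 0  ->  2 a_2 = 6 a_0 = 18  ->  a_2 = 9
  x^1: 6 a_3 - 6 a_1 = 0  ->  6 a_3 = 6 a_1 = 12  ->  a_3 = 2
  x^2: 12 a_4 - 6 a_2 = 0  ->  12 a_4 = 6 a_2 = 54  ->  a_4 = 9/2
  x^3: 20 a_5 - 6 a_3 = 0  ->  20 a_5 = 6 a_3 = 12  ->  a_5 = 3/5
Truncated series: y(x) = 3 + 2 x + 9 x^2 + 2 x^3 + (9/2) x^4 + (3/5) x^5 + O(x^6).

a_0 = 3; a_1 = 2; a_2 = 9; a_3 = 2; a_4 = 9/2; a_5 = 3/5


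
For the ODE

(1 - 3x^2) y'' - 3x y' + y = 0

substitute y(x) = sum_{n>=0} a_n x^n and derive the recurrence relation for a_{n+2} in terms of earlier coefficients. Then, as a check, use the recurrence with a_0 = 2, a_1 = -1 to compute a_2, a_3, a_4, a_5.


Substitute y = sum_n a_n x^n.
(1 - 3 x^2) y'' contributes (n+2)(n+1) a_{n+2} - 3 n(n-1) a_n at x^n.
-3 x y'(x) contributes -3 n a_n at x^n.
y(x) contributes 1 a_n at x^n.
Matching x^n: (n+2)(n+1) a_{n+2} + (-3 n(n-1) - 3 n + 1) a_n = 0.
Thus a_{n+2} = (3 n(n-1) + 3 n - 1) / ((n+1)(n+2)) * a_n.

Check with a_0 = 2, a_1 = -1 (apply the recurrence for n = 0, 1, 2, 3): a_0 = 2, a_1 = -1, a_2 = -1, a_3 = -1/3, a_4 = -11/12, a_5 = -13/30.

a_(n+2) = (3 n(n-1) + 3 n - 1) / ((n+1)(n+2)) * a_n; check: a_0 = 2, a_1 = -1, a_2 = -1, a_3 = -1/3, a_4 = -11/12, a_5 = -13/30


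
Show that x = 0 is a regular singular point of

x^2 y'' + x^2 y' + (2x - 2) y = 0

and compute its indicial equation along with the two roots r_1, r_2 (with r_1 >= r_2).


Divide by x^2 to reach normal form y'' + P_1(x) y' + P_2(x) y = 0 with P_1(x) = 1 and P_2(x) = 2/x - 2/x^2.
x = 0 is a singular point because the y-coefficient 2/x - 2/x^2 has a pole at x = 0.
It is a regular singular point because x P_1(x) = p(x) = x and x^2 P_2(x) = q(x) = 2x - 2 are polynomials, hence analytic at x = 0.
p(0) = 0,  q(0) = -2.
Indicial equation: r(r-1) + p(0) r + q(0) = 0, i.e. r^2 + (p(0) - 1) r + q(0) = 0, i.e. r^2 - 1 r - 2 = 0.
Discriminant: (-1)^2 - 4(-2) = 9, so r = (1 ± 3)/2.
Solving: r_1 = 2, r_2 = -1.

indicial: r^2 - 1 r - 2 = 0; roots r_1 = 2, r_2 = -1


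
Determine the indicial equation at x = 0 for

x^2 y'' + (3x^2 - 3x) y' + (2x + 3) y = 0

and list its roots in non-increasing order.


Divide by x^2 to reach normal form y'' + P_1(x) y' + P_2(x) y = 0 with P_1(x) = 3 - 3/x and P_2(x) = 2/x + 3/x^2.
x = 0 is a singular point because the y'-coefficient 3 - 3/x has a pole at x = 0 and the y-coefficient 2/x + 3/x^2 has a pole at x = 0.
It is a regular singular point because x P_1(x) = p(x) = 3x - 3 and x^2 P_2(x) = q(x) = 2x + 3 are polynomials, hence analytic at x = 0.
p(0) = -3,  q(0) = 3.
Indicial equation: r(r-1) + p(0) r + q(0) = 0, i.e. r^2 + (p(0) - 1) r + q(0) = 0, i.e. r^2 - 4 r + 3 = 0.
Discriminant: (-4)^2 - 4(3) = 4, so r = (4 ± 2)/2.
Solving: r_1 = 3, r_2 = 1.

indicial: r^2 - 4 r + 3 = 0; roots r_1 = 3, r_2 = 1


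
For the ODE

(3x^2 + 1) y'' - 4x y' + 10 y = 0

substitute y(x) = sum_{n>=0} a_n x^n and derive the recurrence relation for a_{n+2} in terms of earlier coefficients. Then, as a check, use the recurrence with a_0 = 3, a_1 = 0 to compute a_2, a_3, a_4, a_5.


Substitute y = sum_n a_n x^n.
(1 + 3 x^2) y'' contributes (n+2)(n+1) a_{n+2} + 3 n(n-1) a_n at x^n.
-4 x y'(x) contributes -4 n a_n at x^n.
10 y(x) contributes 10 a_n at x^n.
Matching x^n: (n+2)(n+1) a_{n+2} + (3 n(n-1) - 4 n + 10) a_n = 0.
Thus a_{n+2} = (-3 n(n-1) + 4 n - 10) / ((n+1)(n+2)) * a_n.

Check with a_0 = 3, a_1 = 0 (apply the recurrence for n = 0, 1, 2, 3): a_0 = 3, a_1 = 0, a_2 = -15, a_3 = 0, a_4 = 10, a_5 = 0.

a_(n+2) = (-3 n(n-1) + 4 n - 10) / ((n+1)(n+2)) * a_n; check: a_0 = 3, a_1 = 0, a_2 = -15, a_3 = 0, a_4 = 10, a_5 = 0


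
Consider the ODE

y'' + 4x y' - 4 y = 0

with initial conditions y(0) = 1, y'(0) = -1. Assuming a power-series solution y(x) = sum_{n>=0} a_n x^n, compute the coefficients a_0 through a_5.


Ansatz: y(x) = sum_{n>=0} a_n x^n, so y'(x) = sum_{n>=1} n a_n x^(n-1) and y''(x) = sum_{n>=2} n(n-1) a_n x^(n-2).
Substitute into P(x) y'' + Q(x) y' + R(x) y = 0 with P(x) = 1, Q(x) = 4x, R(x) = -4, and match powers of x.
Initial conditions: a_0 = 1, a_1 = -1.
Setting the coefficient of each power of x to zero and solving order by order (substituting the coefficients already found):
  x^0: 2 a_2 - 4 a_0 = 0  ->  2 a_2 = 4 a_0 = 4  ->  a_2 = 2
  x^1: 6 a_3 = 0  ->  a_3 = 0
  x^2: 12 a_4 + 4 a_2 = 0  ->  12 a_4 = -4 a_2 = -8  ->  a_4 = -2/3
  x^3: 20 a_5 + 8 a_3 = 0  ->  20 a_5 = -8 a_3 = 0  ->  a_5 = 0
Truncated series: y(x) = 1 - x + 2 x^2 - (2/3) x^4 + O(x^6).

a_0 = 1; a_1 = -1; a_2 = 2; a_3 = 0; a_4 = -2/3; a_5 = 0


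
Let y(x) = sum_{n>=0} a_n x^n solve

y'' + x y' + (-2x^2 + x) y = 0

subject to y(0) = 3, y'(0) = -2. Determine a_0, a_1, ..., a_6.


Ansatz: y(x) = sum_{n>=0} a_n x^n, so y'(x) = sum_{n>=1} n a_n x^(n-1) and y''(x) = sum_{n>=2} n(n-1) a_n x^(n-2).
Substitute into P(x) y'' + Q(x) y' + R(x) y = 0 with P(x) = 1, Q(x) = x, R(x) = -2x^2 + x, and match powers of x.
Initial conditions: a_0 = 3, a_1 = -2.
Setting the coefficient of each power of x to zero and solving order by order (substituting the coefficients already found):
  x^0: 2 a_2 = 0  ->  a_2 = 0
  x^1: 6 a_3 + a_1 + a_0 = 0  ->  6 a_3 = -a_1 - a_0 = -1  ->  a_3 = -1/6
  x^2: 12 a_4 + 2 a_2 + a_1 - 2 a_0 = 0  ->  12 a_4 = -2 a_2 - a_1 + 2 a_0 = 8  ->  a_4 = 2/3
  x^3: 20 a_5 + 3 a_3 + a_2 - 2 a_1 = 0  ->  20 a_5 = -3 a_3 - a_2 + 2 a_1 = -7/2  ->  a_5 = -7/40
  x^4: 30 a_6 + 4 a_4 + a_3 - 2 a_2 = 0  ->  30 a_6 = -4 a_4 - a_3 + 2 a_2 = -5/2  ->  a_6 = -1/12
Truncated series: y(x) = 3 - 2 x - (1/6) x^3 + (2/3) x^4 - (7/40) x^5 - (1/12) x^6 + O(x^7).

a_0 = 3; a_1 = -2; a_2 = 0; a_3 = -1/6; a_4 = 2/3; a_5 = -7/40; a_6 = -1/12


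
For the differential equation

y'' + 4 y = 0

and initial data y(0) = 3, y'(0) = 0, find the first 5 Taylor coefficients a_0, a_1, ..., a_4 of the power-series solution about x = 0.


Ansatz: y(x) = sum_{n>=0} a_n x^n, so y'(x) = sum_{n>=1} n a_n x^(n-1) and y''(x) = sum_{n>=2} n(n-1) a_n x^(n-2).
Substitute into P(x) y'' + Q(x) y' + R(x) y = 0 with P(x) = 1, Q(x) = 0, R(x) = 4, and match powers of x.
Initial conditions: a_0 = 3, a_1 = 0.
Setting the coefficient of each power of x to zero and solving order by order (substituting the coefficients already found):
  x^0: 2 a_2 + 4 a_0 = 0  ->  2 a_2 = -4 a_0 = -12  ->  a_2 = -6
  x^1: 6 a_3 + 4 a_1 = 0  ->  6 a_3 = -4 a_1 = 0  ->  a_3 = 0
  x^2: 12 a_4 + 4 a_2 = 0  ->  12 a_4 = -4 a_2 = 24  ->  a_4 = 2
Truncated series: y(x) = 3 - 6 x^2 + 2 x^4 + O(x^5).

a_0 = 3; a_1 = 0; a_2 = -6; a_3 = 0; a_4 = 2


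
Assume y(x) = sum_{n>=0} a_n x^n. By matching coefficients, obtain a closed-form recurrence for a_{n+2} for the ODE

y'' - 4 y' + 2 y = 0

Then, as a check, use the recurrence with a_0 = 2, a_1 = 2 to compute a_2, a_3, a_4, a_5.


Substitute y = sum_n a_n x^n.
y''(x) has coefficient (n+2)(n+1) a_{n+2} at x^n;
-4 y'(x) has coefficient -4 (n+1) a_{n+1} at x^n;
2 y(x) has coefficient 2 a_n at x^n.
Matching x^n: (n+2)(n+1) a_{n+2} - 4 (n+1) a_{n+1} + 2 a_n = 0.
Thus a_{n+2} = [4 (n+1) a_{n+1} - 2 a_n] / ((n+1)(n+2)).

Check with a_0 = 2, a_1 = 2 (apply the recurrence for n = 0, 1, 2, 3): a_0 = 2, a_1 = 2, a_2 = 2, a_3 = 2, a_4 = 5/3, a_5 = 17/15.

a_(n+2) = [4 (n+1) a_(n+1) - 2 a_n] / ((n+1)(n+2)); check: a_0 = 2, a_1 = 2, a_2 = 2, a_3 = 2, a_4 = 5/3, a_5 = 17/15


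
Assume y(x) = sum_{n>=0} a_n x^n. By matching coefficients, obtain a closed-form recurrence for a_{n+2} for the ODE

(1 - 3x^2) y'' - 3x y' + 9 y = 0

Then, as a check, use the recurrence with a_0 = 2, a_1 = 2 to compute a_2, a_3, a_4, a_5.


Substitute y = sum_n a_n x^n.
(1 - 3 x^2) y'' contributes (n+2)(n+1) a_{n+2} - 3 n(n-1) a_n at x^n.
-3 x y'(x) contributes -3 n a_n at x^n.
9 y(x) contributes 9 a_n at x^n.
Matching x^n: (n+2)(n+1) a_{n+2} + (-3 n(n-1) - 3 n + 9) a_n = 0.
Thus a_{n+2} = (3 n(n-1) + 3 n - 9) / ((n+1)(n+2)) * a_n.

Check with a_0 = 2, a_1 = 2 (apply the recurrence for n = 0, 1, 2, 3): a_0 = 2, a_1 = 2, a_2 = -9, a_3 = -2, a_4 = -9/4, a_5 = -9/5.

a_(n+2) = (3 n(n-1) + 3 n - 9) / ((n+1)(n+2)) * a_n; check: a_0 = 2, a_1 = 2, a_2 = -9, a_3 = -2, a_4 = -9/4, a_5 = -9/5


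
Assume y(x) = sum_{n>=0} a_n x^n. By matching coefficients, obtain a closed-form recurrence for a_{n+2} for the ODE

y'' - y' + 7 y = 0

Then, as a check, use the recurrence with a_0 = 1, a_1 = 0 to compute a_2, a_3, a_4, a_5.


Substitute y = sum_n a_n x^n.
y''(x) has coefficient (n+2)(n+1) a_{n+2} at x^n;
-y'(x) has coefficient -(n+1) a_{n+1} at x^n;
7 y(x) has coefficient 7 a_n at x^n.
Matching x^n: (n+2)(n+1) a_{n+2} - (n+1) a_{n+1} + 7 a_n = 0.
Thus a_{n+2} = [(n+1) a_{n+1} - 7 a_n] / ((n+1)(n+2)).

Check with a_0 = 1, a_1 = 0 (apply the recurrence for n = 0, 1, 2, 3): a_0 = 1, a_1 = 0, a_2 = -7/2, a_3 = -7/6, a_4 = 7/4, a_5 = 91/120.

a_(n+2) = [(n+1) a_(n+1) - 7 a_n] / ((n+1)(n+2)); check: a_0 = 1, a_1 = 0, a_2 = -7/2, a_3 = -7/6, a_4 = 7/4, a_5 = 91/120


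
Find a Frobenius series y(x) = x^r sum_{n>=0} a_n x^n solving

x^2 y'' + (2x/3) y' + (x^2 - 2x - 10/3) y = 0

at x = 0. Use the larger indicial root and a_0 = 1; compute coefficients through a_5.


Write in Frobenius form y'' + (p(x)/x) y' + (q(x)/x^2) y = 0:
  p(x) = 2/3,  q(x) = x^2 - 2x - 10/3.
Indicial equation: r(r-1) + (2/3) r + (-10/3) = 0 -> roots r_1 = 2, r_2 = -5/3.
Take r = r_1 = 2. Let y(x) = x^r sum_{n>=0} a_n x^n with a_0 = 1.
Substitute y = x^r sum a_n x^n and match x^{r+n}. The recurrence is
  D(n) a_n - 2 a_{n-1} + 1 a_{n-2} = 0,  where D(n) = (r+n)(r+n-1) + (2/3)(r+n) + (-10/3).
  a_n = [2 a_{n-1} - 1 a_{n-2}] / D(n).
Since the indicial polynomial factors as (r - r_1)(r - r_2), D(n) = (r_1 + n - r_1)(r_1 + n - r_2) = n(n + 11/3).
Evaluating step by step (a_0 = 1):
  n = 1: D(1) = 1(1 + 11/3) = 14/3; numerator = 2(1) = 2; a_1 = (2)/(14/3) = 3/7
  n = 2: D(2) = 2(2 + 11/3) = 34/3; numerator = 2(3/7) - 1(1) = -1/7; a_2 = (-1/7)/(34/3) = -3/238
  n = 3: D(3) = 3(3 + 11/3) = 20; numerator = 2(-3/238) - 1(3/7) = -54/119; a_3 = (-54/119)/(20) = -27/1190
  n = 4: D(4) = 4(4 + 11/3) = 92/3; numerator = 2(-27/1190) - 1(-3/238) = -39/1190; a_4 = (-39/1190)/(92/3) = -117/109480
  n = 5: D(5) = 5(5 + 11/3) = 130/3; numerator = 2(-117/109480) - 1(-27/1190) = 225/10948; a_5 = (225/10948)/(130/3) = 135/284648

r = 2; a_0 = 1; a_1 = 3/7; a_2 = -3/238; a_3 = -27/1190; a_4 = -117/109480; a_5 = 135/284648


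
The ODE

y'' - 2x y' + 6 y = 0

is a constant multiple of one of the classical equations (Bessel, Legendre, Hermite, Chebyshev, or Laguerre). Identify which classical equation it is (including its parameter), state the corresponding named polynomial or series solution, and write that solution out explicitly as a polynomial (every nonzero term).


The equation is already in a standard form:  y'' - 2x y' + 6 y = 0.
This matches the Hermite equation y'' - 2x y' + 2n y = 0 with 2n = 6, so n = 3; the polynomial solution is H_3(x).
With y = sum_k a_k x^k, matching x^k gives (k+2)(k+1) a_{k+2} = 2(k - n) a_k = 2(k - 3) a_k. The right side vanishes at k = 3, so the series with the parity of 3 terminates at degree 3.
Standard normalization: leading coefficient of H_n is 2^n, so a_3 = 2^3 = 8. Work downward with a_k = (k+1)(k+2) a_{k+2} / (2(k - n)):
  a_1 = (2)(3)(8) / (2(1 - 3)) = 48/(-4) = -12
Hence H_3(x) = 8 x^3 - 12 x.

H_3(x); series = 8 x^3 - 12 x


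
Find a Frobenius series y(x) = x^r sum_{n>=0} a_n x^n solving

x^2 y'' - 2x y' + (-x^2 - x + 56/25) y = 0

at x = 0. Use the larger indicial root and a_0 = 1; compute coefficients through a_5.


Write in Frobenius form y'' + (p(x)/x) y' + (q(x)/x^2) y = 0:
  p(x) = -2,  q(x) = -x^2 - x + 56/25.
Indicial equation: r(r-1) + (-2) r + (56/25) = 0 -> roots r_1 = 8/5, r_2 = 7/5.
Take r = r_1 = 8/5. Let y(x) = x^r sum_{n>=0} a_n x^n with a_0 = 1.
Substitute y = x^r sum a_n x^n and match x^{r+n}. The recurrence is
  D(n) a_n - 1 a_{n-1} - 1 a_{n-2} = 0,  where D(n) = (r+n)(r+n-1) + (-2)(r+n) + (56/25).
  a_n = [1 a_{n-1} + 1 a_{n-2}] / D(n).
Since the indicial polynomial factors as (r - r_1)(r - r_2), D(n) = (r_1 + n - r_1)(r_1 + n - r_2) = n(n + 1/5).
Evaluating step by step (a_0 = 1):
  n = 1: D(1) = 1(1 + 1/5) = 6/5; numerator = 1(1) = 1; a_1 = (1)/(6/5) = 5/6
  n = 2: D(2) = 2(2 + 1/5) = 22/5; numerator = 1(5/6) + 1(1) = 11/6; a_2 = (11/6)/(22/5) = 5/12
  n = 3: D(3) = 3(3 + 1/5) = 48/5; numerator = 1(5/12) + 1(5/6) = 5/4; a_3 = (5/4)/(48/5) = 25/192
  n = 4: D(4) = 4(4 + 1/5) = 84/5; numerator = 1(25/192) + 1(5/12) = 35/64; a_4 = (35/64)/(84/5) = 25/768
  n = 5: D(5) = 5(5 + 1/5) = 26; numerator = 1(25/768) + 1(25/192) = 125/768; a_5 = (125/768)/(26) = 125/19968

r = 8/5; a_0 = 1; a_1 = 5/6; a_2 = 5/12; a_3 = 25/192; a_4 = 25/768; a_5 = 125/19968
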